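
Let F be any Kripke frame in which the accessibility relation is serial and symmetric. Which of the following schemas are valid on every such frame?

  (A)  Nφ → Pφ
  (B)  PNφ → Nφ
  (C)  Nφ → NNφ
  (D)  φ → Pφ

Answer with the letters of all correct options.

(A) Nφ → Pφ is axiom D, which corresponds to seriality. Every such R is serial — valid.
(B) PNφ → Nφ (the dual of axiom 5) characterises the euclidean frames. Such an R need not be euclidean — not valid.
(C) Nφ → NNφ is axiom 4, which corresponds to transitivity. Such an R need not be transitive — not valid.
(D) φ → Pφ is the dual of axiom T, which corresponds to reflexivity. Such an R need not be reflexive — not valid.

A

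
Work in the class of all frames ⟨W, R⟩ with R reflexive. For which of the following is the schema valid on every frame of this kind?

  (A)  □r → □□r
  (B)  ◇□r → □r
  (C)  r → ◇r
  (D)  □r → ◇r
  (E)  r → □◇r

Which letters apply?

A reflexive relation is serial.
(A) axiom 4: valid iff R is transitive. Such an R need not be transitive — not valid.
(B) the dual of axiom 5: valid iff R is euclidean. Such an R need not be euclidean — not valid.
(C) the dual of axiom T: valid iff R is reflexive. Every such R is reflexive — valid.
(D) axiom D: valid iff R is serial. Every such R is serial — valid.
(E) axiom B: valid iff R is symmetric. Such an R need not be symmetric — not valid.

C, D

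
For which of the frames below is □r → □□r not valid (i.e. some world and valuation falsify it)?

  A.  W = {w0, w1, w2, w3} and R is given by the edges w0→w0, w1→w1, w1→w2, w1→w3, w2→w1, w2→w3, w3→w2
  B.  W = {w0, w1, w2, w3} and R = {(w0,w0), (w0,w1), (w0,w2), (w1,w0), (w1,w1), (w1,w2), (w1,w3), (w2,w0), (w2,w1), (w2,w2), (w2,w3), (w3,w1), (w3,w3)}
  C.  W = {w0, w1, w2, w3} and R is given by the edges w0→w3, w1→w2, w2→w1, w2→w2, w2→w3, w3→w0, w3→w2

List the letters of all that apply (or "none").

The schema □r → □□r is axiom 4; it is valid on a frame iff R is transitive.
(A) R is not transitive (w2 R w1 and w1 R w2 but not w2 R w2), so the schema fails here.
(B) R is not transitive (w0 R w1 and w1 R w3 but not w0 R w3), so the schema fails here.
(C) R is not transitive (w0 R w3 and w3 R w0 but not w0 R w0), so the schema fails here.

A, B, C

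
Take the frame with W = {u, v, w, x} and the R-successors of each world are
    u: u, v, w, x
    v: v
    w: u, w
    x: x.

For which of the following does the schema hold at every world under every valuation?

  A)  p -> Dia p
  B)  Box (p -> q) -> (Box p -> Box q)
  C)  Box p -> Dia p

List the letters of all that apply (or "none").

A, B, C

R is reflexive: each world relates to itself.
R is serial: every world has an R-successor.
(A) p -> Dia p is the dual of axiom T, which corresponds to reflexivity. R is reflexive — valid.
(B) Box (p -> q) -> (Box p -> Box q) is the K axiom; it holds on all frames — valid.
(C) axiom D: valid iff R is serial. R is serial — valid.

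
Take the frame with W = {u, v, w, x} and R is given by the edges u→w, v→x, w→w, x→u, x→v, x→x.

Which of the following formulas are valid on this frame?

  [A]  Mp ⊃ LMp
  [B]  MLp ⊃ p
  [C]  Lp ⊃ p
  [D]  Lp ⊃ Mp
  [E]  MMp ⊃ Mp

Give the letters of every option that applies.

R is not reflexive: not u R u.
R is not symmetric: u R w but not w R u.
R is not transitive: v R x and x R u but not v R u.
R is not euclidean: x R u and x R v but not u R v.
R is serial: every world has an R-successor.
(A) Mp ⊃ LMp is axiom 5; it is valid on a frame exactly when R is euclidean. R is not euclidean, so not valid.
(B) the dual of axiom B: valid iff R is symmetric. R is not symmetric — not valid.
(C) Lp ⊃ p is axiom T, which corresponds to reflexivity. R is not reflexive — not valid.
(D) Lp ⊃ Mp (axiom D) characterises the serial frames. R is serial — valid.
(E) MMp ⊃ Mp is the dual of axiom 4; it is valid on a frame exactly when R is transitive. R is not transitive, so not valid.

D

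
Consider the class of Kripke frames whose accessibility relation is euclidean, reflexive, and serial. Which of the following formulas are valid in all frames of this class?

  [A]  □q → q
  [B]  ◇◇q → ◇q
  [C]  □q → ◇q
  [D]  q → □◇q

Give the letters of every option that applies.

A relation that is euclidean, reflexive, and serial is also symmetric and transitive.
(A) axiom T: valid iff R is reflexive. Every such R is reflexive — valid.
(B) the dual of axiom 4: valid iff R is transitive. Every such R is transitive — valid.
(C) □q → ◇q (axiom D) characterises the serial frames. Every such R is serial — valid.
(D) axiom B: valid iff R is symmetric. Every such R is symmetric — valid.

A, B, C, D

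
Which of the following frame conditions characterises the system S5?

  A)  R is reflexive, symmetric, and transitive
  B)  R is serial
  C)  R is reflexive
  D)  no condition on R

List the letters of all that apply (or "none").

A

(A) S5 is sound and complete for exactly this class.
(B) this class determines D, not S5.
(C) this class determines T (= KT), not S5.
(D) this class determines K, not S5.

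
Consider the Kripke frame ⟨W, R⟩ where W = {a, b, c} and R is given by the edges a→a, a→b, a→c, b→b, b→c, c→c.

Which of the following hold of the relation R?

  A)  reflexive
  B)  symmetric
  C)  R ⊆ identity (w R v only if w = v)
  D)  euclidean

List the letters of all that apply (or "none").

(A) reflexive: each world relates to itself.
(B) not symmetric: a R b but not b R a.
(C) not ⊆ identity: a R b with a ≠ b.
(D) not euclidean: a R b and a R a but not b R a.

A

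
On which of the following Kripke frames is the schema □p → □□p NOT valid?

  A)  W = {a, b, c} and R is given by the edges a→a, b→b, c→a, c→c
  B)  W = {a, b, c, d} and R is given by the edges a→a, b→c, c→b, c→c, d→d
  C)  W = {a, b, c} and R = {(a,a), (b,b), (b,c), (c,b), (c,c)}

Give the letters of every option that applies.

The schema □p → □□p is axiom 4; it is valid on a frame iff R is transitive.
(A) R is transitive (R is closed under composition), so the schema is valid here.
(B) R is not transitive (b R c and c R b but not b R b), so the schema fails here.
(C) R is transitive (R is closed under composition), so the schema is valid here.

B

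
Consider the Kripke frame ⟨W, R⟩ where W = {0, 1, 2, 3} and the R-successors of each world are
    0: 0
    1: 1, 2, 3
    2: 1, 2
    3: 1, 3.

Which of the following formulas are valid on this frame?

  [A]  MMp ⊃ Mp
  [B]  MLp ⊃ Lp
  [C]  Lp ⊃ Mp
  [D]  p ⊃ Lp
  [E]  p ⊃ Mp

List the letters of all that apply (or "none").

C, E

R is reflexive: each world relates to itself.
R is not transitive: 2 R 1 and 1 R 3 but not 2 R 3.
R is not euclidean: 1 R 2 and 1 R 3 but not 2 R 3.
R is serial: every world has an R-successor.
R is not a subset of the identity: 1 R 2 with 1 ≠ 2.
(A) MMp ⊃ Mp (the dual of axiom 4) characterises the transitive frames. R is not transitive — not valid.
(B) MLp ⊃ Lp is the dual of axiom 5; it is valid on a frame exactly when R is euclidean. R is not euclidean, so not valid.
(C) Lp ⊃ Mp is axiom D, which corresponds to seriality. R is serial — valid.
(D) p ⊃ Lp is valid only on frames where every R-edge is a self-loop. Here R ⊄ identity — not valid.
(E) p ⊃ Mp is the dual of axiom T; it is valid on a frame exactly when R is reflexive. R is reflexive, so valid.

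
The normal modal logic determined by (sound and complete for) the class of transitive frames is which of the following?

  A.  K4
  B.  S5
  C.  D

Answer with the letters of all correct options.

A

(A) K4 is determined by exactly this class.
(B) S5 is determined by the class of reflexive, symmetric, and transitive frames.
(C) D is determined by the class of serial frames.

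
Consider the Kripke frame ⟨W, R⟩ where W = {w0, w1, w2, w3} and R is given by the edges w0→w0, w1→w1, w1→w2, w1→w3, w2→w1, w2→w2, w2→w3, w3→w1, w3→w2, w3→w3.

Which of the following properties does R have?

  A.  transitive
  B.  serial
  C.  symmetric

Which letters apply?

(A) transitive: R is closed under composition.
(B) serial: every world has an R-successor.
(C) symmetric: every R-edge is matched by its reverse.

A, B, C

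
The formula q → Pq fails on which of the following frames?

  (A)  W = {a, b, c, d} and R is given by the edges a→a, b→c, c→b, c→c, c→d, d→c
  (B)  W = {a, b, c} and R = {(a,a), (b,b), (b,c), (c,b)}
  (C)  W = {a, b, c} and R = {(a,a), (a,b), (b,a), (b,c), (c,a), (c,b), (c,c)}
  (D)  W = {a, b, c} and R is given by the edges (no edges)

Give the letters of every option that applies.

The schema q → Pq is the dual of axiom T; it is valid on a frame iff R is reflexive.
(A) R is not reflexive (not b R b), so the schema fails here.
(B) R is not reflexive (not c R c), so the schema fails here.
(C) R is not reflexive (not b R b), so the schema fails here.
(D) R is not reflexive (not a R a), so the schema fails here.

A, B, C, D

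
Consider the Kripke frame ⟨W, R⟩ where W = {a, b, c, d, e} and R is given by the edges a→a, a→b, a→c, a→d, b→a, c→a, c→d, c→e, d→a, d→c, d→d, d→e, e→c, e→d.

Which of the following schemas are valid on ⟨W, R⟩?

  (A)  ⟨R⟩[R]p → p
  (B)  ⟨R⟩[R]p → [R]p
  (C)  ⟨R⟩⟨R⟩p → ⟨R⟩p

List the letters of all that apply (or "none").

A

R is symmetric: every R-edge is matched by its reverse.
R is not transitive: a R c and c R e but not a R e.
R is not euclidean: a R b and a R c but not b R c.
(A) ⟨R⟩[R]p → p is the dual of axiom B; it is valid on a frame exactly when R is symmetric. R is symmetric, so valid.
(B) ⟨R⟩[R]p → [R]p is the dual of axiom 5; it is valid on a frame exactly when R is euclidean. R is not euclidean, so not valid.
(C) the dual of axiom 4: valid iff R is transitive. R is not transitive — not valid.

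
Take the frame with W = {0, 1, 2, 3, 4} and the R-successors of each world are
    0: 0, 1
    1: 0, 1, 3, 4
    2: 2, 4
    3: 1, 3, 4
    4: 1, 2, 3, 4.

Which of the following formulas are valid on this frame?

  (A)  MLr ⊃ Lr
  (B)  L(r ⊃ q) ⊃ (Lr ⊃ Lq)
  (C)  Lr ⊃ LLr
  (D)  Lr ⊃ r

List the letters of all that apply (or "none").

B, D

R is reflexive: each world relates to itself.
R is not transitive: 0 R 1 and 1 R 3 but not 0 R 3.
R is not euclidean: 1 R 0 and 1 R 3 but not 0 R 3.
(A) the dual of axiom 5: valid iff R is euclidean. R is not euclidean — not valid.
(B) L(r ⊃ q) ⊃ (Lr ⊃ Lq) is axiom K, valid on every Kripke frame — valid.
(C) Lr ⊃ LLr is axiom 4; it is valid on a frame exactly when R is transitive. R is not transitive, so not valid.
(D) axiom T: valid iff R is reflexive. R is reflexive — valid.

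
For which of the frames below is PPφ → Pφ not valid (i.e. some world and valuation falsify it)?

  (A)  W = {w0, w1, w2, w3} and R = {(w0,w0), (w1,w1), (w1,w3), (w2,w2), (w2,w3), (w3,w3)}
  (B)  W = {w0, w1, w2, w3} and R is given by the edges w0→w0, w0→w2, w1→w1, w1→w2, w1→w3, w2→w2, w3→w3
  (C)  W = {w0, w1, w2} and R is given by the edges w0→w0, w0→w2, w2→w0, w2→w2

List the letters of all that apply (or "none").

The schema PPφ → Pφ is the dual of axiom 4; it is valid on a frame iff R is transitive.
(A) R is transitive (R is closed under composition), so the schema is valid here.
(B) R is transitive (R is closed under composition), so the schema is valid here.
(C) R is transitive (R is closed under composition), so the schema is valid here.

none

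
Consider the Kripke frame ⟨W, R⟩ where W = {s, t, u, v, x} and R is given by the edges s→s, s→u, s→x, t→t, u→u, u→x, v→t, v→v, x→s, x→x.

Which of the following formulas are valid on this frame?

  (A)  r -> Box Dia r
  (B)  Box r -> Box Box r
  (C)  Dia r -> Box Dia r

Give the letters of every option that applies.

R is not symmetric: s R u but not u R s.
R is not transitive: u R x and x R s but not u R s.
R is not euclidean: s R u and s R s but not u R s.
(A) axiom B: valid iff R is symmetric. R is not symmetric — not valid.
(B) axiom 4: valid iff R is transitive. R is not transitive — not valid.
(C) axiom 5: valid iff R is euclidean. R is not euclidean — not valid.

none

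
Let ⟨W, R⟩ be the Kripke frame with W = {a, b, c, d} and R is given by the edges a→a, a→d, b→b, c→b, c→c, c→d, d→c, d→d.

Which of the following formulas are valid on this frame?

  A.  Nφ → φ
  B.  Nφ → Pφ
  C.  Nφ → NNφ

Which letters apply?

A, B

R is reflexive: each world relates to itself.
R is not transitive: a R d and d R c but not a R c.
R is serial: every world has an R-successor.
(A) axiom T: valid iff R is reflexive. R is reflexive — valid.
(B) axiom D: valid iff R is serial. R is serial — valid.
(C) Nφ → NNφ is axiom 4; it is valid on a frame exactly when R is transitive. R is not transitive, so not valid.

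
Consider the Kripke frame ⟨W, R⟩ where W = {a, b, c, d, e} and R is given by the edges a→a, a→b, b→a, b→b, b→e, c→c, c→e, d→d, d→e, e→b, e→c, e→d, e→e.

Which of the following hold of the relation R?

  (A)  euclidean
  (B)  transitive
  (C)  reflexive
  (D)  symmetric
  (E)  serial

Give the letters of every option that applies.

C, D, E

(A) not euclidean: b R a and b R e but not a R e.
(B) not transitive: a R b and b R e but not a R e.
(C) reflexive: each world relates to itself.
(D) symmetric: every R-edge is matched by its reverse.
(E) serial: every world has an R-successor.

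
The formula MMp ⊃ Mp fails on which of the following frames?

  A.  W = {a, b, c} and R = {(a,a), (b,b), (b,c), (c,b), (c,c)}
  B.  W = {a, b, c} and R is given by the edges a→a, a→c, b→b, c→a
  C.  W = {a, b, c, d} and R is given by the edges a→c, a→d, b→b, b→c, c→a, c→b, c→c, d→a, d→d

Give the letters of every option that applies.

The schema MMp ⊃ Mp is the dual of axiom 4; it is valid on a frame iff R is transitive.
(A) R is transitive (R is closed under composition), so the schema is valid here.
(B) R is not transitive (c R a and a R c but not c R c), so the schema fails here.
(C) R is not transitive (a R c and c R a but not a R a), so the schema fails here.

B, C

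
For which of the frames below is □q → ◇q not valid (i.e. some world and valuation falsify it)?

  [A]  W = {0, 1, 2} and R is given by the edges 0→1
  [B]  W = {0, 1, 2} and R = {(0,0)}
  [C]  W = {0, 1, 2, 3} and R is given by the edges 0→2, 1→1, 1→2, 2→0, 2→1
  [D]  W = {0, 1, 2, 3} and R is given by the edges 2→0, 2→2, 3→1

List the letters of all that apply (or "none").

The schema □q → ◇q is axiom D; it is valid on a frame iff R is serial.
(A) R is not serial (1 has no R-successor), so the schema fails here.
(B) R is not serial (1 has no R-successor), so the schema fails here.
(C) R is not serial (3 has no R-successor), so the schema fails here.
(D) R is not serial (0 has no R-successor), so the schema fails here.

A, B, C, D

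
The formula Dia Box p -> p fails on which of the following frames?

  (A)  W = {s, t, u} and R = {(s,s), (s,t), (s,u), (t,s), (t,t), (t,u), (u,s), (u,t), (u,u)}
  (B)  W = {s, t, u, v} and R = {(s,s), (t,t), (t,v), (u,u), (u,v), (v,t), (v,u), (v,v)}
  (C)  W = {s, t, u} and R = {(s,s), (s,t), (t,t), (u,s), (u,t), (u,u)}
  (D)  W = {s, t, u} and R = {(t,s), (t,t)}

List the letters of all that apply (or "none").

The schema Dia Box p -> p is the dual of axiom B; it is valid on a frame iff R is symmetric.
(A) R is symmetric (every R-edge is matched by its reverse), so the schema is valid here.
(B) R is symmetric (every R-edge is matched by its reverse), so the schema is valid here.
(C) R is not symmetric (s R t but not t R s), so the schema fails here.
(D) R is not symmetric (t R s but not s R t), so the schema fails here.

C, D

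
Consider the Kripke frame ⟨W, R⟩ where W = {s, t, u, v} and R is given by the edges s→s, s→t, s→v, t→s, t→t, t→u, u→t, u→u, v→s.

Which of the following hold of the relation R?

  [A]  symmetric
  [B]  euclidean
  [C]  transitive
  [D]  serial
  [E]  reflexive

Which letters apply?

A, D

(A) symmetric: every R-edge is matched by its reverse.
(B) not euclidean: s R t and s R v but not t R v.
(C) not transitive: s R t and t R u but not s R u.
(D) serial: every world has an R-successor.
(E) not reflexive: not v R v.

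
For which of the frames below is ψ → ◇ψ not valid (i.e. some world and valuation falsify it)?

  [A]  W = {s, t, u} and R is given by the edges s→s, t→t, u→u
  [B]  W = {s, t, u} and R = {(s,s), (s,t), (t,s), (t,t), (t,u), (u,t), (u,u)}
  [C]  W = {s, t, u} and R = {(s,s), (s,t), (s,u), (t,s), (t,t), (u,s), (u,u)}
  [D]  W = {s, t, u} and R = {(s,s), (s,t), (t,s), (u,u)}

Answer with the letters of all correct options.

The schema ψ → ◇ψ is the dual of axiom T; it is valid on a frame iff R is reflexive.
(A) R is reflexive (each world relates to itself), so the schema is valid here.
(B) R is reflexive (each world relates to itself), so the schema is valid here.
(C) R is reflexive (each world relates to itself), so the schema is valid here.
(D) R is not reflexive (not t R t), so the schema fails here.

D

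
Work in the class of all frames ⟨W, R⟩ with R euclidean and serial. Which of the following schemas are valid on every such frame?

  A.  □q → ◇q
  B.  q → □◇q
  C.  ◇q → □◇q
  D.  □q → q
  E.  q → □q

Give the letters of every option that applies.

(A) □q → ◇q (axiom D) characterises the serial frames. Every such R is serial — valid.
(B) q → □◇q (axiom B) characterises the symmetric frames. Such an R need not be symmetric — not valid.
(C) axiom 5: valid iff R is euclidean. Every such R is euclidean — valid.
(D) □q → q is axiom T; it is valid on a frame exactly when R is reflexive. Such an R need not be reflexive, so not valid.
(E) q → □q (equivalent to ◇p→p) corresponds to R being a subset of the identity. Such an R need not be a subset of the identity, so not valid.

A, C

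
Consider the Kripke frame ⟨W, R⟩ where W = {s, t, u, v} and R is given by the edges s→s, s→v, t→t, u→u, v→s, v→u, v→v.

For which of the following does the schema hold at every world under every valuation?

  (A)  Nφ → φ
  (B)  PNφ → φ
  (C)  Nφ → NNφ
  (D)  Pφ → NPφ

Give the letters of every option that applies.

A

R is reflexive: each world relates to itself.
R is not symmetric: v R u but not u R v.
R is not transitive: s R v and v R u but not s R u.
R is not euclidean: v R s and v R u but not s R u.
(A) Nφ → φ is axiom T; it is valid on a frame exactly when R is reflexive. R is reflexive, so valid.
(B) PNφ → φ is the dual of axiom B, which corresponds to symmetry. R is not symmetric — not valid.
(C) Nφ → NNφ (axiom 4) characterises the transitive frames. R is not transitive — not valid.
(D) Pφ → NPφ is axiom 5; it is valid on a frame exactly when R is euclidean. R is not euclidean, so not valid.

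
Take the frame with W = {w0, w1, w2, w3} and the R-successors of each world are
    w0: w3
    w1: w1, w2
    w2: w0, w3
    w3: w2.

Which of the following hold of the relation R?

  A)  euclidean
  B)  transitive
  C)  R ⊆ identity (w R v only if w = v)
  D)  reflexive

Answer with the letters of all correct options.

(A) not euclidean: w1 R w2 and w1 R w1 but not w2 R w1.
(B) not transitive: w0 R w3 and w3 R w2 but not w0 R w2.
(C) not ⊆ identity: w0 R w3 with w0 ≠ w3.
(D) not reflexive: not w0 R w0.

none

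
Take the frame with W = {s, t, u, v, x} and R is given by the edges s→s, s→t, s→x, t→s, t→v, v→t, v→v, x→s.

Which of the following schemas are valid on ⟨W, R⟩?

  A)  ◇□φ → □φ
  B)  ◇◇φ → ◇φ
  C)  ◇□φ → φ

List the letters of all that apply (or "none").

R is symmetric: every R-edge is matched by its reverse.
R is not transitive: s R t and t R v but not s R v.
R is not euclidean: s R t and s R x but not t R x.
(A) ◇□φ → □φ is the dual of axiom 5; it is valid on a frame exactly when R is euclidean. R is not euclidean, so not valid.
(B) the dual of axiom 4: valid iff R is transitive. R is not transitive — not valid.
(C) ◇□φ → φ (the dual of axiom B) characterises the symmetric frames. R is symmetric — valid.

C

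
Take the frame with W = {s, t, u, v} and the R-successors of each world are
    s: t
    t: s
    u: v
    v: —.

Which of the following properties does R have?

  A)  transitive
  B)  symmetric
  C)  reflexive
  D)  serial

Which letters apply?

none

(A) not transitive: s R t and t R s but not s R s.
(B) not symmetric: u R v but not v R u.
(C) not reflexive: not s R s.
(D) not serial: v has no R-successor.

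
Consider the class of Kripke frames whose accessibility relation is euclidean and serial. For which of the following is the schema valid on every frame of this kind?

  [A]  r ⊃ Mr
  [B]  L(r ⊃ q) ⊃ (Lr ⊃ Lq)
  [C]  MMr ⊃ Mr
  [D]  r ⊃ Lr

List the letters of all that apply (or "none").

(A) r ⊃ Mr (the dual of axiom T) characterises the reflexive frames. Such an R need not be reflexive — not valid.
(B) this is just K, valid on every normal frame.
(C) MMr ⊃ Mr is the dual of axiom 4; it is valid on a frame exactly when R is transitive. Such an R need not be transitive, so not valid.
(D) r ⊃ Lr (equivalent to ◇p→p) corresponds to R being a subset of the identity. Such an R need not be a subset of the identity, so not valid.

B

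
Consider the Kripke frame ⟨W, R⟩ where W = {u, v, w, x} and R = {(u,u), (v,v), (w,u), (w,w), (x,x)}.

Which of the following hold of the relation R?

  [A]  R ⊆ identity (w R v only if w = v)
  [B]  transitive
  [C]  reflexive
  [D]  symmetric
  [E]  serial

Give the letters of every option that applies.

(A) not ⊆ identity: w R u with w ≠ u.
(B) transitive: R is closed under composition.
(C) reflexive: each world relates to itself.
(D) not symmetric: w R u but not u R w.
(E) serial: every world has an R-successor.

B, C, E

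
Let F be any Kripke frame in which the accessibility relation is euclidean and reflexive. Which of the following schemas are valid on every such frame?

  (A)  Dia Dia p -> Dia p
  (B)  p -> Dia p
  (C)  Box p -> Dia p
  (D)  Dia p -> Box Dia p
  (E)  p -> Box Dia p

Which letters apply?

A, B, C, D, E

A reflexive euclidean relation is also symmetric (from wRw and wRv the euclidean condition gives vRw) and hence transitive; it is an equivalence relation.
(A) the dual of axiom 4: valid iff R is transitive. Every such R is transitive — valid.
(B) p -> Dia p is the dual of axiom T, which corresponds to reflexivity. Every such R is reflexive — valid.
(C) axiom D: valid iff R is serial. Every such R is serial — valid.
(D) Dia p -> Box Dia p is axiom 5; it is valid on a frame exactly when R is euclidean. Every such R is euclidean, so valid.
(E) p -> Box Dia p is axiom B, which corresponds to symmetry. Every such R is symmetric — valid.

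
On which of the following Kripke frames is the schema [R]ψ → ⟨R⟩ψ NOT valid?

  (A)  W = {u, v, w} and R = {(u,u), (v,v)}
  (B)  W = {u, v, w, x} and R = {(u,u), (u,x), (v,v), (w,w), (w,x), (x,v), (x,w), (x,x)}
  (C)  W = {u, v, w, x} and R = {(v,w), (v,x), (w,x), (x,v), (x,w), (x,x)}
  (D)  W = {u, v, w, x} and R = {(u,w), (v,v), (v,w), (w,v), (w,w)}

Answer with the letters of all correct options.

The schema [R]ψ → ⟨R⟩ψ is axiom D; it is valid on a frame iff R is serial.
(A) R is not serial (w has no R-successor), so the schema fails here.
(B) R is serial (every world has an R-successor), so the schema is valid here.
(C) R is not serial (u has no R-successor), so the schema fails here.
(D) R is not serial (x has no R-successor), so the schema fails here.

A, C, D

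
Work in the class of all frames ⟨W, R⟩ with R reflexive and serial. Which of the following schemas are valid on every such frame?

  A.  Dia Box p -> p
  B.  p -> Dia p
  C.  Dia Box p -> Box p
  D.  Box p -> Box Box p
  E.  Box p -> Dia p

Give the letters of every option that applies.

(A) the dual of axiom B: valid iff R is symmetric. Such an R need not be symmetric — not valid.
(B) p -> Dia p (the dual of axiom T) characterises the reflexive frames. Every such R is reflexive — valid.
(C) Dia Box p -> Box p is the dual of axiom 5; it is valid on a frame exactly when R is euclidean. Such an R need not be euclidean, so not valid.
(D) Box p -> Box Box p is axiom 4; it is valid on a frame exactly when R is transitive. Such an R need not be transitive, so not valid.
(E) Box p -> Dia p (axiom D) characterises the serial frames. Every such R is serial — valid.

B, E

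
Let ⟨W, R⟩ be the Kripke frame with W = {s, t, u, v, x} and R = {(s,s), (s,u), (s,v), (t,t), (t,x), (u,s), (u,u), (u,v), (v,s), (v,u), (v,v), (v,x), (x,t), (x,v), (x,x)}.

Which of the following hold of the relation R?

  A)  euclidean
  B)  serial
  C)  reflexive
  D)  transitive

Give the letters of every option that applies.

B, C

(A) not euclidean: v R s and v R x but not s R x.
(B) serial: every world has an R-successor.
(C) reflexive: each world relates to itself.
(D) not transitive: s R v and v R x but not s R x.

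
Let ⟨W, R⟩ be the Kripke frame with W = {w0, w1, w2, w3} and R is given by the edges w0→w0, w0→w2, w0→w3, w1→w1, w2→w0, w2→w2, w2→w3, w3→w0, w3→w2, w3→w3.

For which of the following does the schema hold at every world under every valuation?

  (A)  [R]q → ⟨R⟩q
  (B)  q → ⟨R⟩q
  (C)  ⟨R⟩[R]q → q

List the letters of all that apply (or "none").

A, B, C

R is reflexive: each world relates to itself.
R is symmetric: every R-edge is matched by its reverse.
R is serial: every world has an R-successor.
(A) [R]q → ⟨R⟩q (axiom D) characterises the serial frames. R is serial — valid.
(B) q → ⟨R⟩q is the dual of axiom T, which corresponds to reflexivity. R is reflexive — valid.
(C) ⟨R⟩[R]q → q is the dual of axiom B; it is valid on a frame exactly when R is symmetric. R is symmetric, so valid.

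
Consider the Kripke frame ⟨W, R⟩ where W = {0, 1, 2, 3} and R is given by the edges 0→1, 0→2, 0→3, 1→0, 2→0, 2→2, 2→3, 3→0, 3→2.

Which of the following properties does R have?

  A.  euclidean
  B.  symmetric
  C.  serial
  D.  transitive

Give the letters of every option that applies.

B, C

(A) not euclidean: 0 R 1 and 0 R 2 but not 1 R 2.
(B) symmetric: every R-edge is matched by its reverse.
(C) serial: every world has an R-successor.
(D) not transitive: 0 R 1 and 1 R 0 but not 0 R 0.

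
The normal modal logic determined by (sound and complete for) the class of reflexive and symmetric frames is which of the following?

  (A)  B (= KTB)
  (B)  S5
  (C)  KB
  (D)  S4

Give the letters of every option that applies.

(A) B (= KTB) is determined by exactly this class.
(B) S5 is determined by the class of reflexive, symmetric, and transitive frames.
(C) KB is determined by the class of symmetric frames.
(D) S4 is determined by the class of reflexive and transitive frames.

A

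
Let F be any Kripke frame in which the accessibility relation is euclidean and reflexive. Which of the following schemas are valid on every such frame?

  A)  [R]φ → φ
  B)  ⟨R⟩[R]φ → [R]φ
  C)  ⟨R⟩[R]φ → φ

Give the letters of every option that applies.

A, B, C

A reflexive euclidean relation is also symmetric (from wRw and wRv the euclidean condition gives vRw) and hence transitive; it is an equivalence relation.
(A) [R]φ → φ is axiom T; it is valid on a frame exactly when R is reflexive. Every such R is reflexive, so valid.
(B) ⟨R⟩[R]φ → [R]φ is the dual of axiom 5; it is valid on a frame exactly when R is euclidean. Every such R is euclidean, so valid.
(C) ⟨R⟩[R]φ → φ is the dual of axiom B, which corresponds to symmetry. Every such R is symmetric — valid.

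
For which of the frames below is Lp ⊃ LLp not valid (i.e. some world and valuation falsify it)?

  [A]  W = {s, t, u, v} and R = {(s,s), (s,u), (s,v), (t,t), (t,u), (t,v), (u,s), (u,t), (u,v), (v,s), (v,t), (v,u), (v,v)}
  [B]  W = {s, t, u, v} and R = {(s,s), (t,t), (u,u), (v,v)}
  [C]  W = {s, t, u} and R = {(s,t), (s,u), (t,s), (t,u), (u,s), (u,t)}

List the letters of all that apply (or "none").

A, C

The schema Lp ⊃ LLp is axiom 4; it is valid on a frame iff R is transitive.
(A) R is not transitive (s R u and u R t but not s R t), so the schema fails here.
(B) R is transitive (R is closed under composition), so the schema is valid here.
(C) R is not transitive (s R t and t R s but not s R s), so the schema fails here.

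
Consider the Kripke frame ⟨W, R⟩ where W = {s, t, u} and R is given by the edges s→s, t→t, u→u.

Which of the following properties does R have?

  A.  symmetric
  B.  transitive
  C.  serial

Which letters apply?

(A) symmetric: every R-edge is matched by its reverse.
(B) transitive: R is closed under composition.
(C) serial: every world has an R-successor.

A, B, C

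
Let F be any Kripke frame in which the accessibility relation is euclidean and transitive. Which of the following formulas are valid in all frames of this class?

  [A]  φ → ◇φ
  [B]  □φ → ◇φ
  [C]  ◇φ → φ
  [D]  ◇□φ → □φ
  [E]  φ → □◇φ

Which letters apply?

(A) φ → ◇φ (the dual of axiom T) characterises the reflexive frames. Such an R need not be reflexive — not valid.
(B) □φ → ◇φ (axiom D) characterises the serial frames. Such an R need not be serial — not valid.
(C) ◇φ → φ is the converse of T; it holds exactly when R ⊆ identity. Such an R need not be a subset of the identity — not valid.
(D) the dual of axiom 5: valid iff R is euclidean. Every such R is euclidean — valid.
(E) φ → □◇φ is axiom B, which corresponds to symmetry. Such an R need not be symmetric — not valid.

D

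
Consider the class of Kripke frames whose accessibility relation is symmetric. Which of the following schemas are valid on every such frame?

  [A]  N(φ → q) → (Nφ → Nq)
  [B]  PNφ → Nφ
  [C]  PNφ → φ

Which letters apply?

A, C

(A) N(φ → q) → (Nφ → Nq) is axiom K, valid on every Kripke frame — valid.
(B) PNφ → Nφ is the dual of axiom 5, which corresponds to the euclidean property. Such an R need not be euclidean — not valid.
(C) PNφ → φ is the dual of axiom B; it is valid on a frame exactly when R is symmetric. Every such R is symmetric, so valid.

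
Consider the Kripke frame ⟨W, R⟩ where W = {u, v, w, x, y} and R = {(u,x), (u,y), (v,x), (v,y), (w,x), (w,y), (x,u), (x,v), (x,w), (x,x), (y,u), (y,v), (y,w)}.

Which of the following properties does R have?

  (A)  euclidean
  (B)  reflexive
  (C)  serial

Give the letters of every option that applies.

C

(A) not euclidean: u R x and u R y but not x R y.
(B) not reflexive: not u R u.
(C) serial: every world has an R-successor.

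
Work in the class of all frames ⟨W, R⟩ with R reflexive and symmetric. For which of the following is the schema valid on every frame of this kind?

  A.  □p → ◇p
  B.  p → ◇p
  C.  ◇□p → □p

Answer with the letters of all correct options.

Reflexive relations are serial.
(A) axiom D: valid iff R is serial. Every such R is serial — valid.
(B) p → ◇p (the dual of axiom T) characterises the reflexive frames. Every such R is reflexive — valid.
(C) ◇□p → □p is the dual of axiom 5, which corresponds to the euclidean property. Such an R need not be euclidean — not valid.

A, B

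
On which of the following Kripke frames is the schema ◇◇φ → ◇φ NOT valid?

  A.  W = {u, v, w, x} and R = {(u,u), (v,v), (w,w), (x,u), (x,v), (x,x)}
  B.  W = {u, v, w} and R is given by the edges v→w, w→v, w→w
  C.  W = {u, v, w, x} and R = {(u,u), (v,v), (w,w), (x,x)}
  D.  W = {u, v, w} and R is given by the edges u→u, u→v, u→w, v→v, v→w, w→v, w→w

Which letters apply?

B

The schema ◇◇φ → ◇φ is the dual of axiom 4; it is valid on a frame iff R is transitive.
(A) R is transitive (R is closed under composition), so the schema is valid here.
(B) R is not transitive (v R w and w R v but not v R v), so the schema fails here.
(C) R is transitive (R is closed under composition), so the schema is valid here.
(D) R is transitive (R is closed under composition), so the schema is valid here.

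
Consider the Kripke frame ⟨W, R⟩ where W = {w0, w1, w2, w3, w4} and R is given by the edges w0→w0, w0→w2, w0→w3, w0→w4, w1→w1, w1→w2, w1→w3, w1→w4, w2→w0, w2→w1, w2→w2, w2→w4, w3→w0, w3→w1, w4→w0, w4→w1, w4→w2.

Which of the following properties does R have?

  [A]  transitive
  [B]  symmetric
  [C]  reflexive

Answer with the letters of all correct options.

(A) not transitive: w0 R w2 and w2 R w1 but not w0 R w1.
(B) symmetric: every R-edge is matched by its reverse.
(C) not reflexive: not w3 R w3.

B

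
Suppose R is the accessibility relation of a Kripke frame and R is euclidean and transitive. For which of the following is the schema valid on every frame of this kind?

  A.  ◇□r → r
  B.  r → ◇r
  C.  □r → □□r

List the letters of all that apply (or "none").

(A) ◇□r → r is the dual of axiom B; it is valid on a frame exactly when R is symmetric. Such an R need not be symmetric, so not valid.
(B) the dual of axiom T: valid iff R is reflexive. Such an R need not be reflexive — not valid.
(C) □r → □□r is axiom 4; it is valid on a frame exactly when R is transitive. Every such R is transitive, so valid.

C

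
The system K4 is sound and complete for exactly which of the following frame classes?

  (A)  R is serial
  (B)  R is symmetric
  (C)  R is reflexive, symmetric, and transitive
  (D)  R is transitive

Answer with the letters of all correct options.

D

(A) this class determines D, not K4.
(B) this class determines KB, not K4.
(C) this class determines S5, not K4.
(D) K4 is sound and complete for exactly this class.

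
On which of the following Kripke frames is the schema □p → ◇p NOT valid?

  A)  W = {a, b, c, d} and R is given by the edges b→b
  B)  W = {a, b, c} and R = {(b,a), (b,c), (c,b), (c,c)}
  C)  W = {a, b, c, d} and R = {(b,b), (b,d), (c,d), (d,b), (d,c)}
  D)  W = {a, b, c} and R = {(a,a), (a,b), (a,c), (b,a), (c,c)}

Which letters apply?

The schema □p → ◇p is axiom D; it is valid on a frame iff R is serial.
(A) R is not serial (a has no R-successor), so the schema fails here.
(B) R is not serial (a has no R-successor), so the schema fails here.
(C) R is not serial (a has no R-successor), so the schema fails here.
(D) R is serial (every world has an R-successor), so the schema is valid here.

A, B, C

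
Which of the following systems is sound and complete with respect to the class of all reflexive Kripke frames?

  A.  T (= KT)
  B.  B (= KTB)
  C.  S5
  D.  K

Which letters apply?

(A) T (= KT) is determined by exactly this class.
(B) B (= KTB) is determined by the class of reflexive and symmetric frames.
(C) S5 is determined by the class of reflexive, symmetric, and transitive frames.
(D) K is determined by the class of arbitrary frames.

A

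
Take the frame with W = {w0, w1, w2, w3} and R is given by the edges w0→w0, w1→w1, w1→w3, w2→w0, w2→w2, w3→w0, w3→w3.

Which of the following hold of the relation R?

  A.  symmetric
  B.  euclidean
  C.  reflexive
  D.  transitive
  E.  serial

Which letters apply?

(A) not symmetric: w1 R w3 but not w3 R w1.
(B) not euclidean: w1 R w3 and w1 R w1 but not w3 R w1.
(C) reflexive: each world relates to itself.
(D) not transitive: w1 R w3 and w3 R w0 but not w1 R w0.
(E) serial: every world has an R-successor.

C, E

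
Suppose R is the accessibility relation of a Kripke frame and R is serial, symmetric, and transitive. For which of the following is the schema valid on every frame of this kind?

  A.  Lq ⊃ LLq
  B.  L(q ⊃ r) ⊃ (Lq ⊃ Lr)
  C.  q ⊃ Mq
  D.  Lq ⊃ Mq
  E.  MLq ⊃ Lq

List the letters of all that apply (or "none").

A serial symmetric transitive relation is reflexive (take any v with uRv; symmetry gives vRu and transitivity gives uRu), hence an equivalence relation.
(A) axiom 4: valid iff R is transitive. Every such R is transitive — valid.
(B) L(q ⊃ r) ⊃ (Lq ⊃ Lr) is axiom K, valid on every Kripke frame — valid.
(C) q ⊃ Mq is the dual of axiom T; it is valid on a frame exactly when R is reflexive. Every such R is reflexive, so valid.
(D) axiom D: valid iff R is serial. Every such R is serial — valid.
(E) MLq ⊃ Lq (the dual of axiom 5) characterises the euclidean frames. Every such R is euclidean — valid.

A, B, C, D, E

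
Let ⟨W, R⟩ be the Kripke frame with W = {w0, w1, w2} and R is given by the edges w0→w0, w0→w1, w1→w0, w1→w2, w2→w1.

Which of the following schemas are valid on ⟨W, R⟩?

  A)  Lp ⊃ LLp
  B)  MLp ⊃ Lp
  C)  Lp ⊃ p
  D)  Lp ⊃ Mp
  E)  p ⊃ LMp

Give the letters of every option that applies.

R is not reflexive: not w1 R w1.
R is symmetric: every R-edge is matched by its reverse.
R is not transitive: w0 R w1 and w1 R w2 but not w0 R w2.
R is not euclidean: w1 R w0 and w1 R w2 but not w0 R w2.
R is serial: every world has an R-successor.
(A) axiom 4: valid iff R is transitive. R is not transitive — not valid.
(B) MLp ⊃ Lp is the dual of axiom 5, which corresponds to the euclidean property. R is not euclidean — not valid.
(C) Lp ⊃ p (axiom T) characterises the reflexive frames. R is not reflexive — not valid.
(D) Lp ⊃ Mp (axiom D) characterises the serial frames. R is serial — valid.
(E) p ⊃ LMp is axiom B; it is valid on a frame exactly when R is symmetric. R is symmetric, so valid.

D, E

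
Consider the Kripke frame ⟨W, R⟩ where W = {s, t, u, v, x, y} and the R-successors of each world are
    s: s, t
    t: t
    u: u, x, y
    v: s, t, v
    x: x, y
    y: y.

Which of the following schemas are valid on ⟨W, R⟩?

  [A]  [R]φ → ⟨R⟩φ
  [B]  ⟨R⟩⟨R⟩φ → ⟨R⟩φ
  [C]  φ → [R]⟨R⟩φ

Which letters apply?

R is not symmetric: s R t but not t R s.
R is transitive: R is closed under composition.
R is serial: every world has an R-successor.
(A) [R]φ → ⟨R⟩φ is axiom D, which corresponds to seriality. R is serial — valid.
(B) ⟨R⟩⟨R⟩φ → ⟨R⟩φ is the dual of axiom 4; it is valid on a frame exactly when R is transitive. R is transitive, so valid.
(C) φ → [R]⟨R⟩φ is axiom B; it is valid on a frame exactly when R is symmetric. R is not symmetric, so not valid.

A, B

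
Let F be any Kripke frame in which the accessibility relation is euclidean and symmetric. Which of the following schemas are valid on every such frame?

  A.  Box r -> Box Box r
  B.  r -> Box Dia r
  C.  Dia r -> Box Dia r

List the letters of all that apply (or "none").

A symmetric euclidean relation is transitive (uRv and vRw give vRu by symmetry, then uRw by the euclidean condition, applied at v).
(A) Box r -> Box Box r (axiom 4) characterises the transitive frames. Every such R is transitive — valid.
(B) r -> Box Dia r is axiom B; it is valid on a frame exactly when R is symmetric. Every such R is symmetric, so valid.
(C) Dia r -> Box Dia r (axiom 5) characterises the euclidean frames. Every such R is euclidean — valid.

A, B, C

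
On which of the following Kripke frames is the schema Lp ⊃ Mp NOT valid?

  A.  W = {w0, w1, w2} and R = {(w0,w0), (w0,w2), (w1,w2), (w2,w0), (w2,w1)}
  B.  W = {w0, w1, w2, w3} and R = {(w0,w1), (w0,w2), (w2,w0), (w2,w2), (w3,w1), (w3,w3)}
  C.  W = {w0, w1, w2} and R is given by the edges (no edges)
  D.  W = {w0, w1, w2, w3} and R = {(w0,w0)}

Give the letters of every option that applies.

The schema Lp ⊃ Mp is axiom D; it is valid on a frame iff R is serial.
(A) R is serial (every world has an R-successor), so the schema is valid here.
(B) R is not serial (w1 has no R-successor), so the schema fails here.
(C) R is not serial (w0 has no R-successor), so the schema fails here.
(D) R is not serial (w1 has no R-successor), so the schema fails here.

B, C, D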